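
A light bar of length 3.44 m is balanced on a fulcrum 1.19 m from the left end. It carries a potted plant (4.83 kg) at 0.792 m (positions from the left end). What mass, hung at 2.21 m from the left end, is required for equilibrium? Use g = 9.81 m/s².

m ≈ 1.88 kg

About the fulcrum (at 1.19 m from the left end):
Potted plant: 4.83 × 9.81 = 47.38 N down at 0.792 m → arm 0.398 m, τ = 47.38 × 0.398 = 18.86 N·m counterclockwise.
Net moment of known loads = 18.86 N·m counterclockwise.
An unknown mass m at 2.21 m has arm 1.02 m; its moment is m·g·1.02 clockwise.
Στ = 0 ⇒ m × 9.81 × 1.02 = 18.86 ⇒ m = 18.86 / (9.81 × 1.02) = 1.88 kg.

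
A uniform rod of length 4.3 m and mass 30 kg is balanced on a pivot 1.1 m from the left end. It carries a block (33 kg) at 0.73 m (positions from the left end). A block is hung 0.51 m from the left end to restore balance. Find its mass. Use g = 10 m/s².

About the pivot (at 1.1 m from the left end):
Beam weight: 30 × 10 = 300 N down at 2.15 m → arm 1.05 m, τ = 300 × 1.05 = 315 N·m clockwise.
Block: 33 × 10 = 330 N down at 0.73 m → arm 0.37 m, τ = 330 × 0.37 = 122.1 N·m counterclockwise.
Net moment of known loads = 192.9 N·m clockwise.
An unknown mass m at 0.51 m has arm 0.59 m; its moment is m·g·0.59 counterclockwise.
For rotational equilibrium, m × 10 × 0.59 = 192.9, so m = 192.9 / (10 × 0.59) = 32.7 kg.

m ≈ 32.7 kg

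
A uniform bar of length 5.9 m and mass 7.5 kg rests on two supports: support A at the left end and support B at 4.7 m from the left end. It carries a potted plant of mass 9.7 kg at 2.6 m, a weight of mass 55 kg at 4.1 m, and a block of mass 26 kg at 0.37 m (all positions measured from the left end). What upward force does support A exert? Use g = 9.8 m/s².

Take moments about support B.
Beam weight: 7.5 × 9.8 = 73.5 N down at 2.95 m → arm 1.75 m, τ = 73.5 × 1.75 = 128.6 N·m counterclockwise.
Potted plant: 9.7 × 9.8 = 95.06 N down at 2.6 m → arm 2.1 m, τ = 95.06 × 2.1 = 199.6 N·m counterclockwise.
Weight: 55 × 9.8 = 539 N down at 4.1 m → arm 0.6 m, τ = 539 × 0.6 = 323.4 N·m counterclockwise.
Block: 26 × 9.8 = 254.8 N down at 0.37 m → arm 4.33 m, τ = 254.8 × 4.33 = 1103 N·m counterclockwise.
Net load moment about support B = 1755 N·m counterclockwise.
Reaction R at support A is upward at 0 m, arm 4.7 m → moment R × 4.7 clockwise.
Balancing moments: R × 4.7 = 1755, giving R = 373 N.

R_A ≈ 373 N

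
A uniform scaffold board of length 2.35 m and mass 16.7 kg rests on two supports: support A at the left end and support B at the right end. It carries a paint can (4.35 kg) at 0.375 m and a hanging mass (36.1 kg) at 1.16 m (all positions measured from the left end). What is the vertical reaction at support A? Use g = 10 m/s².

About support B:
Beam weight: 16.7 × 10 = 167 N down at 1.175 m → arm 1.175 m, τ = 167 × 1.175 = 196.2 N·m counterclockwise.
Paint can: 4.35 × 10 = 43.5 N down at 0.375 m → arm 1.975 m, τ = 43.5 × 1.975 = 85.91 N·m counterclockwise.
Hanging mass: 36.1 × 10 = 361 N down at 1.16 m → arm 1.19 m, τ = 361 × 1.19 = 429.6 N·m counterclockwise.
Net load moment about support B = 711.7 N·m counterclockwise.
Reaction R at support A is upward at 0 m, arm 2.35 m → moment R × 2.35 clockwise.
Στ = 0 ⇒ R × 2.35 = 711.7 ⇒ R = 303 N.

R_A ≈ 303 N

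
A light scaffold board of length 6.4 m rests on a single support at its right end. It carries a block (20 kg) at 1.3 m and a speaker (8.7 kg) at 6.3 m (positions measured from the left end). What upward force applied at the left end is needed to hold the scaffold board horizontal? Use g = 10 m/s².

F ≈ 161 N

Choose the right end as the axis so the unknown pivot reaction has zero arm there.
Block: 20 × 10 = 200 N down at 1.3 m → arm 5.1 m, τ = 200 × 5.1 = 1020 N·m counterclockwise.
Speaker: 8.7 × 10 = 87 N down at 6.3 m → arm 0.1 m, τ = 87 × 0.1 = 8.7 N·m counterclockwise.
Net moment of the loads = 1029 N·m counterclockwise.
The upward force F acts at the left end, arm 6.4 m, giving F × 6.4 clockwise.
Balancing moments: F × 6.4 = 1029, giving F = 1029 / 6.4 = 161 N.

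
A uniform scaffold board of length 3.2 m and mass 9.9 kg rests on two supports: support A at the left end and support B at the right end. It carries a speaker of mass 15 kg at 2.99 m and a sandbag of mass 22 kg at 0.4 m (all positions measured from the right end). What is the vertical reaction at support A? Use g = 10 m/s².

Sum moments about support B (its reaction then has zero moment arm).
Beam weight: 9.9 × 10 = 99 N down at 1.6 m → arm 1.6 m, τ = 99 × 1.6 = 158.4 N·m counterclockwise.
Speaker: 15 × 10 = 150 N down at 2.99 m → arm 2.99 m, τ = 150 × 2.99 = 448.5 N·m counterclockwise.
Sandbag: 22 × 10 = 220 N down at 0.4 m → arm 0.4 m, τ = 220 × 0.4 = 88 N·m counterclockwise.
Net load moment about support B = 694.9 N·m counterclockwise.
Reaction R at support A is upward at 3.2 m, arm 3.2 m → moment R × 3.2 clockwise.
Balancing moments: R × 3.2 = 694.9, giving R = 217 N.

R_A ≈ 217 N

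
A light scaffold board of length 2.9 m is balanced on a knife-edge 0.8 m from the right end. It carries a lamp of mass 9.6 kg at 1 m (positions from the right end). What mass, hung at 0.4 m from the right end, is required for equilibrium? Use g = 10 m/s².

Taking torques about the knife-edge (at 0.8 m from the right end):
Lamp: 9.6 × 10 = 96 N down at 1 m → arm 0.2 m, τ = 96 × 0.2 = 19.2 N·m counterclockwise.
Net moment of known loads = 19.2 N·m counterclockwise.
An unknown mass m at 0.4 m has arm 0.4 m; its moment is m·g·0.4 clockwise.
For rotational equilibrium, m × 10 × 0.4 = 19.2, so m = 19.2 / (10 × 0.4) = 4.8 kg.

m ≈ 4.8 kg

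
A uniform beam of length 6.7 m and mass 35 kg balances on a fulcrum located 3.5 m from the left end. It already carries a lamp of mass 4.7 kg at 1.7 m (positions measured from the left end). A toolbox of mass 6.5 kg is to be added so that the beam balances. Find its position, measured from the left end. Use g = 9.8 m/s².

Choose the fulcrum (at 3.5 m from the left end) as the axis so the support reaction has zero arm there.
Beam weight: 35 × 9.8 = 343 N down at 3.35 m → arm 0.15 m, τ = 343 × 0.15 = 51.45 N·m counterclockwise.
Lamp: 4.7 × 9.8 = 46.06 N down at 1.7 m → arm 1.8 m, τ = 46.06 × 1.8 = 82.91 N·m counterclockwise.
Net moment of existing loads = 134.4 N·m counterclockwise.
The toolbox weighs 6.5 × 9.8 = 63.7 N and must supply an equal clockwise moment, so its lever arm about the fulcrum is 134.4 / 63.7 = 2.11 m.
That puts it at 3.5 + 2.11 = 5.61 m from the left end.

x ≈ 5.61 m from the left end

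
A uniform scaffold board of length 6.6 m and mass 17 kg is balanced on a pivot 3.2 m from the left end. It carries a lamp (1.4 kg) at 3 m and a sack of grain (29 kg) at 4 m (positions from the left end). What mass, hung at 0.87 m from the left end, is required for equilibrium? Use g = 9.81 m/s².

m ≈ 10.6 kg

About the pivot (at 3.2 m from the left end):
Beam weight: 17 × 9.81 = 166.8 N down at 3.3 m → arm 0.1 m, τ = 166.8 × 0.1 = 16.68 N·m clockwise.
Lamp: 1.4 × 9.81 = 13.73 N down at 3 m → arm 0.2 m, τ = 13.73 × 0.2 = 2.746 N·m counterclockwise.
Sack of grain: 29 × 9.81 = 284.5 N down at 4 m → arm 0.8 m, τ = 284.5 × 0.8 = 227.6 N·m clockwise.
Net moment of known loads = 241.5 N·m clockwise.
An unknown mass m at 0.87 m has arm 2.33 m; its moment is m·g·2.33 counterclockwise.
Balancing moments: m × 9.81 × 2.33 = 241.5, giving m = 241.5 / (9.81 × 2.33) = 10.6 kg.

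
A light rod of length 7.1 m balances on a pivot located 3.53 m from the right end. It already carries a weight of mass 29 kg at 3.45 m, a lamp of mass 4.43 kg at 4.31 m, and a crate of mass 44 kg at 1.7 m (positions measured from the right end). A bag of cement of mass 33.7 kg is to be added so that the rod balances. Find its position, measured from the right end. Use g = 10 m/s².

Taking torques about the pivot (at 3.53 m from the right end):
Weight: 29 × 10 = 290 N down at 3.45 m → arm 0.08 m, τ = 290 × 0.08 = 23.2 N·m clockwise.
Lamp: 4.43 × 10 = 44.3 N down at 4.31 m → arm 0.78 m, τ = 44.3 × 0.78 = 34.55 N·m counterclockwise.
Crate: 44 × 10 = 440 N down at 1.7 m → arm 1.83 m, τ = 440 × 1.83 = 805.2 N·m clockwise.
Net moment of existing loads = 793.9 N·m clockwise.
The bag of cement weighs 33.7 × 10 = 337 N and must supply an equal counterclockwise moment, so its lever arm about the pivot is 793.9 / 337 = 2.36 m.
That puts it at 3.53 + 2.36 = 5.89 m from the right end.

x ≈ 5.89 m from the right end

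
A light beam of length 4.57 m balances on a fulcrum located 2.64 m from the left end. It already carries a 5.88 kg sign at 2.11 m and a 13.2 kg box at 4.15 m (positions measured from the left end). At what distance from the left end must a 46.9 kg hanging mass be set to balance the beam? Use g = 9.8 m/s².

About the fulcrum (at 2.64 m from the left end):
Sign: 5.88 × 9.8 = 57.62 N down at 2.11 m → arm 0.53 m, τ = 57.62 × 0.53 = 30.54 N·m counterclockwise.
Box: 13.2 × 9.8 = 129.4 N down at 4.15 m → arm 1.51 m, τ = 129.4 × 1.51 = 195.4 N·m clockwise.
Net moment of existing loads = 164.9 N·m clockwise.
The hanging mass weighs 46.9 × 9.8 = 459.6 N and must supply an equal counterclockwise moment, so its lever arm about the fulcrum is 164.9 / 459.6 = 0.359 m.
That puts it at 2.64 − 0.359 = 2.28 m from the left end.

x ≈ 2.28 m from the left end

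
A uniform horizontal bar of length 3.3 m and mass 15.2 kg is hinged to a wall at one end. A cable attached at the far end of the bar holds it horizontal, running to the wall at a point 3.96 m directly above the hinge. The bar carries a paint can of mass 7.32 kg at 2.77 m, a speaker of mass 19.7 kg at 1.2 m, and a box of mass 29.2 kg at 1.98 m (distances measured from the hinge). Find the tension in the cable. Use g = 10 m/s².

T ≈ 500 N

Take moments about the hinge.
Beam weight: 15.2 × 10 = 152 N down at 1.65 m → arm 1.65 m, τ = 152 × 1.65 = 250.8 N·m clockwise.
Paint can: 7.32 × 10 = 73.2 N down at 2.77 m → arm 2.77 m, τ = 73.2 × 2.77 = 202.8 N·m clockwise.
Speaker: 19.7 × 10 = 197 N down at 1.2 m → arm 1.2 m, τ = 197 × 1.2 = 236.4 N·m clockwise.
Box: 29.2 × 10 = 292 N down at 1.98 m → arm 1.98 m, τ = 292 × 1.98 = 578.2 N·m clockwise.
Total clockwise load moment = 1268 N·m.
The cable tension T acts at 3.3 m; only its component perpendicular to the bar, T sinθ, produces torque. sinθ = h/√(h²+d²) = 3.96/√(3.96²+3.3²) = 0.7682.
Στ = 0 ⇒ T × 3.3 × 0.7682 = 1268 ⇒ T = 1268 / 2.535 = 500 N.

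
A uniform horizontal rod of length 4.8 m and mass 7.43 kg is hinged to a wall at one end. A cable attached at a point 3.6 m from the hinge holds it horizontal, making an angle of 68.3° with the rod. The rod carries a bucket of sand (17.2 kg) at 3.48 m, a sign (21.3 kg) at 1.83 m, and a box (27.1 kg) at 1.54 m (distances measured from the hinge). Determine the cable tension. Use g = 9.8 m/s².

T ≈ 464 N

About the hinge:
Beam weight: 7.43 × 9.8 = 72.81 N down at 2.4 m → arm 2.4 m, τ = 72.81 × 2.4 = 174.7 N·m clockwise.
Bucket of sand: 17.2 × 9.8 = 168.6 N down at 3.48 m → arm 3.48 m, τ = 168.6 × 3.48 = 586.7 N·m clockwise.
Sign: 21.3 × 9.8 = 208.7 N down at 1.83 m → arm 1.83 m, τ = 208.7 × 1.83 = 381.9 N·m clockwise.
Box: 27.1 × 9.8 = 265.6 N down at 1.54 m → arm 1.54 m, τ = 265.6 × 1.54 = 409 N·m clockwise.
Total clockwise load moment = 1552 N·m.
The cable tension T acts at 3.6 m; only its component perpendicular to the rod, T sinθ, produces torque. sin 68.3° = 0.9291.
For rotational equilibrium, T × 3.6 × 0.9291 = 1552, so T = 1552 / 3.345 = 464 N.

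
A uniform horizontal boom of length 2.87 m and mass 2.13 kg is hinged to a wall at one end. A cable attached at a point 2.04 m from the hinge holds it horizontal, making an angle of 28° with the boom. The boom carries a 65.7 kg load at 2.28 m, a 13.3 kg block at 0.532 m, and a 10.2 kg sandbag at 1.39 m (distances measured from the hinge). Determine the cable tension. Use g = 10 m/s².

T ≈ 1820 N

Taking torques about the hinge:
Beam weight: 2.13 × 10 = 21.3 N down at 1.435 m → arm 1.435 m, τ = 21.3 × 1.435 = 30.57 N·m clockwise.
Load: 65.7 × 10 = 657 N down at 2.28 m → arm 2.28 m, τ = 657 × 2.28 = 1498 N·m clockwise.
Block: 13.3 × 10 = 133 N down at 0.532 m → arm 0.532 m, τ = 133 × 0.532 = 70.76 N·m clockwise.
Sandbag: 10.2 × 10 = 102 N down at 1.39 m → arm 1.39 m, τ = 102 × 1.39 = 141.8 N·m clockwise.
Total clockwise load moment = 1741 N·m.
The cable tension T acts at 2.04 m; only its component perpendicular to the boom, T sinθ, produces torque. sin 28° = 0.4695.
Στ = 0 ⇒ T × 2.04 × 0.4695 = 1741 ⇒ T = 1741 / 0.9578 = 1820 N.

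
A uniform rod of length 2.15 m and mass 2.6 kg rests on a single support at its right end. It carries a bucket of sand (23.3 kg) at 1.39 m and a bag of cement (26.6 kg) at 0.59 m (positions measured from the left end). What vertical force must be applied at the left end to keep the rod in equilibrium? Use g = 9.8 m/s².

F ≈ 283 N

Taking torques about the right end:
Beam weight: 2.6 × 9.8 = 25.48 N down at 1.075 m → arm 1.075 m, τ = 25.48 × 1.075 = 27.39 N·m counterclockwise.
Bucket of sand: 23.3 × 9.8 = 228.3 N down at 1.39 m → arm 0.76 m, τ = 228.3 × 0.76 = 173.5 N·m counterclockwise.
Bag of cement: 26.6 × 9.8 = 260.7 N down at 0.59 m → arm 1.56 m, τ = 260.7 × 1.56 = 406.7 N·m counterclockwise.
Net moment of the loads = 607.6 N·m counterclockwise.
The upward force F acts at the left end, arm 2.15 m, giving F × 2.15 clockwise.
For rotational equilibrium, F × 2.15 = 607.6, so F = 607.6 / 2.15 = 283 N.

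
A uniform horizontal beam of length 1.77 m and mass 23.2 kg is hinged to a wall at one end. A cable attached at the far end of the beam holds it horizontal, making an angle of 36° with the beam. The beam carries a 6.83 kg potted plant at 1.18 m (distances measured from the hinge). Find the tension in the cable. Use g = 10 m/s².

Choose the hinge as the axis so the unknown hinge reaction has zero arm there.
Beam weight: 23.2 × 10 = 232 N down at 0.885 m → arm 0.885 m, τ = 232 × 0.885 = 205.3 N·m clockwise.
Potted plant: 6.83 × 10 = 68.3 N down at 1.18 m → arm 1.18 m, τ = 68.3 × 1.18 = 80.59 N·m clockwise.
Total clockwise load moment = 285.9 N·m.
The cable tension T acts at 1.77 m; only its component perpendicular to the beam, T sinθ, produces torque. sin 36° = 0.5878.
For rotational equilibrium, T × 1.77 × 0.5878 = 285.9, so T = 285.9 / 1.04 = 275 N.

T ≈ 275 N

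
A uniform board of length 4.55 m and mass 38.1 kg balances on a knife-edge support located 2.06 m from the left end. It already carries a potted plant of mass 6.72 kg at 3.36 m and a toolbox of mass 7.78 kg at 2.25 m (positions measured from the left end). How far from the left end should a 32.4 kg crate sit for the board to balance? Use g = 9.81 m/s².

x ≈ 1.49 m from the left end

Choose the knife-edge support (at 2.06 m from the left end) as the axis so the support reaction has zero arm there.
Beam weight: 38.1 × 9.81 = 373.8 N down at 2.275 m → arm 0.215 m, τ = 373.8 × 0.215 = 80.37 N·m clockwise.
Potted plant: 6.72 × 9.81 = 65.92 N down at 3.36 m → arm 1.3 m, τ = 65.92 × 1.3 = 85.7 N·m clockwise.
Toolbox: 7.78 × 9.81 = 76.32 N down at 2.25 m → arm 0.19 m, τ = 76.32 × 0.19 = 14.5 N·m clockwise.
Net moment of existing loads = 180.6 N·m clockwise.
The crate weighs 32.4 × 9.81 = 317.8 N and must supply an equal counterclockwise moment, so its lever arm about the knife-edge support is 180.6 / 317.8 = 0.568 m.
That puts it at 2.06 − 0.568 = 1.49 m from the left end.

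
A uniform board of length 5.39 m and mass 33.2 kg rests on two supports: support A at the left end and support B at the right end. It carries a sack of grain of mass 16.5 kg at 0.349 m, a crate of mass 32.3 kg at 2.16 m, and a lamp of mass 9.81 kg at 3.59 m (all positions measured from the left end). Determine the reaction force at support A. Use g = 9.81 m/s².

R_A ≈ 536 N

Sum moments about support B (its reaction then has zero moment arm).
Beam weight: 33.2 × 9.81 = 325.7 N down at 2.695 m → arm 2.695 m, τ = 325.7 × 2.695 = 877.8 N·m counterclockwise.
Sack of grain: 16.5 × 9.81 = 161.9 N down at 0.349 m → arm 5.041 m, τ = 161.9 × 5.041 = 816.1 N·m counterclockwise.
Crate: 32.3 × 9.81 = 316.9 N down at 2.16 m → arm 3.23 m, τ = 316.9 × 3.23 = 1024 N·m counterclockwise.
Lamp: 9.81 × 9.81 = 96.24 N down at 3.59 m → arm 1.8 m, τ = 96.24 × 1.8 = 173.2 N·m counterclockwise.
Net load moment about support B = 2891 N·m counterclockwise.
Reaction R at support A is upward at 0 m, arm 5.39 m → moment R × 5.39 clockwise.
Balancing moments: R × 5.39 = 2891, giving R = 536 N.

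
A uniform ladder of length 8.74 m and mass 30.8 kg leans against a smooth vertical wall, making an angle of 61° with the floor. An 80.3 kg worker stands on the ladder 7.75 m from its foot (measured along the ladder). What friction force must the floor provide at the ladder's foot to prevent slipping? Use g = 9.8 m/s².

Sum moments about the foot of the ladder (the floor normal and friction both act there and drop out).
Ladder weight 30.8×9.8 = 301.8 N acts at 4.37 m along the ladder; its horizontal arm is 4.37·cos61° = 2.119 m → τ = 639.5 N·m clockwise.
Worker: 80.3×9.8 = 786.9 N at 7.75 m → arm 3.757 m → τ = 2956 N·m clockwise.
Wall normal N acts horizontally at the top; its moment arm is the height L sinθ = 8.74·sin61° = 7.644 m, counterclockwise.
Balancing moments: N × 7.644 = 3596, giving N = 470 N.
ΣFx = 0: friction at the foot balances the wall's push, so f = N_wall = 470 N.

f ≈ 470 N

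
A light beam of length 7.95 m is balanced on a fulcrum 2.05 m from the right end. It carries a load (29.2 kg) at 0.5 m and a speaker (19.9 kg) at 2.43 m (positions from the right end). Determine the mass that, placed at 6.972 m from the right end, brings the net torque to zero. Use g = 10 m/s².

Choose the fulcrum (at 2.05 m from the right end) as the axis so the support reaction has zero arm there.
Load: 29.2 × 10 = 292 N down at 0.5 m → arm 1.55 m, τ = 292 × 1.55 = 452.6 N·m clockwise.
Speaker: 19.9 × 10 = 199 N down at 2.43 m → arm 0.38 m, τ = 199 × 0.38 = 75.62 N·m counterclockwise.
Net moment of known loads = 377 N·m clockwise.
An unknown mass m at 6.972 m has arm 4.922 m; its moment is m·g·4.922 counterclockwise.
Balancing moments: m × 10 × 4.922 = 377, giving m = 377 / (10 × 4.922) = 7.66 kg.

m ≈ 7.66 kg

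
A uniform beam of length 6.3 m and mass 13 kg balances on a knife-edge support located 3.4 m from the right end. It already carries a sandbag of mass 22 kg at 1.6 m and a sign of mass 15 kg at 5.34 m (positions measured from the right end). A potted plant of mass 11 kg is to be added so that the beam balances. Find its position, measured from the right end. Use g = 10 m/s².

x ≈ 4.65 m from the right end

Sum moments about the knife-edge support (at 3.4 m from the right end) (the support reaction has zero arm there).
Beam weight: 13 × 10 = 130 N down at 3.15 m → arm 0.25 m, τ = 130 × 0.25 = 32.5 N·m clockwise.
Sandbag: 22 × 10 = 220 N down at 1.6 m → arm 1.8 m, τ = 220 × 1.8 = 396 N·m clockwise.
Sign: 15 × 10 = 150 N down at 5.34 m → arm 1.94 m, τ = 150 × 1.94 = 291 N·m counterclockwise.
Net moment of existing loads = 137.5 N·m clockwise.
The potted plant weighs 11 × 10 = 110 N and must supply an equal counterclockwise moment, so its lever arm about the knife-edge support is 137.5 / 110 = 1.25 m.
That puts it at 3.4 + 1.25 = 4.65 m from the right end.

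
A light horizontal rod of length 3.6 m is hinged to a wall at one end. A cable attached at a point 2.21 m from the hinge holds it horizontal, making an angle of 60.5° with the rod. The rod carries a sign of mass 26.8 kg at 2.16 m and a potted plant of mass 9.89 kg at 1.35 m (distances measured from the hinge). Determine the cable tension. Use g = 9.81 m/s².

Taking torques about the hinge:
Sign: 26.8 × 9.81 = 262.9 N down at 2.16 m → arm 2.16 m, τ = 262.9 × 2.16 = 567.9 N·m clockwise.
Potted plant: 9.89 × 9.81 = 97.02 N down at 1.35 m → arm 1.35 m, τ = 97.02 × 1.35 = 131 N·m clockwise.
Total clockwise load moment = 698.9 N·m.
The cable tension T acts at 2.21 m; only its component perpendicular to the rod, T sinθ, produces torque. sin 60.5° = 0.8704.
Setting net torque to zero: T × 2.21 × 0.8704 = 698.9 → T = 698.9 / 1.924 = 363 N.

T ≈ 363 N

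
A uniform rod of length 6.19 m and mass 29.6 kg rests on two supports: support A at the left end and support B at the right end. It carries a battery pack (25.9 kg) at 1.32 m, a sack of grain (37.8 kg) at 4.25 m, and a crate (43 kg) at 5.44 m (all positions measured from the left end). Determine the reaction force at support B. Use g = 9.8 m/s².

R_B ≈ 824 N

About support A:
Beam weight: 29.6 × 9.8 = 290.1 N down at 3.095 m → arm 3.095 m, τ = 290.1 × 3.095 = 897.9 N·m clockwise.
Battery pack: 25.9 × 9.8 = 253.8 N down at 1.32 m → arm 1.32 m, τ = 253.8 × 1.32 = 335 N·m clockwise.
Sack of grain: 37.8 × 9.8 = 370.4 N down at 4.25 m → arm 4.25 m, τ = 370.4 × 4.25 = 1574 N·m clockwise.
Crate: 43 × 9.8 = 421.4 N down at 5.44 m → arm 5.44 m, τ = 421.4 × 5.44 = 2292 N·m clockwise.
Net load moment about support A = 5099 N·m clockwise.
Reaction R at support B is upward at 6.19 m, arm 6.19 m → moment R × 6.19 counterclockwise.
Setting net torque to zero: R × 6.19 = 5099 → R = 824 N.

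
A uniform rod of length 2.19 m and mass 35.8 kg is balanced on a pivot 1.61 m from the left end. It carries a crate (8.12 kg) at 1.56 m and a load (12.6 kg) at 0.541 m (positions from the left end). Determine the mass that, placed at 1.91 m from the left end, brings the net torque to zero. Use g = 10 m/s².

Take moments about the pivot (at 1.61 m from the left end).
Beam weight: 35.8 × 10 = 358 N down at 1.095 m → arm 0.515 m, τ = 358 × 0.515 = 184.4 N·m counterclockwise.
Crate: 8.12 × 10 = 81.2 N down at 1.56 m → arm 0.05 m, τ = 81.2 × 0.05 = 4.06 N·m counterclockwise.
Load: 12.6 × 10 = 126 N down at 0.541 m → arm 1.069 m, τ = 126 × 1.069 = 134.7 N·m counterclockwise.
Net moment of known loads = 323.2 N·m counterclockwise.
An unknown mass m at 1.91 m has arm 0.3 m; its moment is m·g·0.3 clockwise.
Στ = 0 ⇒ m × 10 × 0.3 = 323.2 ⇒ m = 323.2 / (10 × 0.3) = 108 kg.

m ≈ 108 kg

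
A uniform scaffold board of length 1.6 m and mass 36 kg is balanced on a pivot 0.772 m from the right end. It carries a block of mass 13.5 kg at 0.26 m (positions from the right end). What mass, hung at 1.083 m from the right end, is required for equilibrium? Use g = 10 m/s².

Taking torques about the pivot (at 0.772 m from the right end):
Beam weight: 36 × 10 = 360 N down at 0.8 m → arm 0.028 m, τ = 360 × 0.028 = 10.08 N·m counterclockwise.
Block: 13.5 × 10 = 135 N down at 0.26 m → arm 0.512 m, τ = 135 × 0.512 = 69.12 N·m clockwise.
Net moment of known loads = 59.04 N·m clockwise.
An unknown mass m at 1.083 m has arm 0.311 m; its moment is m·g·0.311 counterclockwise.
Στ = 0 ⇒ m × 10 × 0.311 = 59.04 ⇒ m = 59.04 / (10 × 0.311) = 19 kg.

m ≈ 19 kg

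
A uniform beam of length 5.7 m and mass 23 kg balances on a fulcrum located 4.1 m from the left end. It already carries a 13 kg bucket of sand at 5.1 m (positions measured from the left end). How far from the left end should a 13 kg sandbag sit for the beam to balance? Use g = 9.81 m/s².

x ≈ 5.31 m from the left end

About the fulcrum (at 4.1 m from the left end):
Beam weight: 23 × 9.81 = 225.6 N down at 2.85 m → arm 1.25 m, τ = 225.6 × 1.25 = 282 N·m counterclockwise.
Bucket of sand: 13 × 9.81 = 127.5 N down at 5.1 m → arm 1 m, τ = 127.5 × 1 = 127.5 N·m clockwise.
Net moment of existing loads = 154.5 N·m counterclockwise.
The sandbag weighs 13 × 9.81 = 127.5 N and must supply an equal clockwise moment, so its lever arm about the fulcrum is 154.5 / 127.5 = 1.21 m.
That puts it at 4.1 + 1.21 = 5.31 m from the left end.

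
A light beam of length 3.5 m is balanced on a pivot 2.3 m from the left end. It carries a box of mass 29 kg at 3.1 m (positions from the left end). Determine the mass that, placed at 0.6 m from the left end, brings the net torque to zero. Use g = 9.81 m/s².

Choose the pivot (at 2.3 m from the left end) as the axis so the support reaction has zero arm there.
Box: 29 × 9.81 = 284.5 N down at 3.1 m → arm 0.8 m, τ = 284.5 × 0.8 = 227.6 N·m clockwise.
Net moment of known loads = 227.6 N·m clockwise.
An unknown mass m at 0.6 m has arm 1.7 m; its moment is m·g·1.7 counterclockwise.
Balancing moments: m × 9.81 × 1.7 = 227.6, giving m = 227.6 / (9.81 × 1.7) = 13.6 kg.

m ≈ 13.6 kg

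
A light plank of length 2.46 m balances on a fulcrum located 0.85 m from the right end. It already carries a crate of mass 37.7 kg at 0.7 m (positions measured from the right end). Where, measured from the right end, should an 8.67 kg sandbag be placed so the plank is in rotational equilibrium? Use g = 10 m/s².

x ≈ 1.5 m from the right end

Take moments about the fulcrum (at 0.85 m from the right end).
Crate: 37.7 × 10 = 377 N down at 0.7 m → arm 0.15 m, τ = 377 × 0.15 = 56.55 N·m clockwise.
Net moment of existing loads = 56.55 N·m clockwise.
The sandbag weighs 8.67 × 10 = 86.7 N and must supply an equal counterclockwise moment, so its lever arm about the fulcrum is 56.55 / 86.7 = 0.652 m.
That puts it at 0.85 + 0.652 = 1.5 m from the right end.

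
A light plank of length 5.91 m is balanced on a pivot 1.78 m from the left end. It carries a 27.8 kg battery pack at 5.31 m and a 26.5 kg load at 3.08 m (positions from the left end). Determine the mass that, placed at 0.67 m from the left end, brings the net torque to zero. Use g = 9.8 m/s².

Taking torques about the pivot (at 1.78 m from the left end):
Battery pack: 27.8 × 9.8 = 272.4 N down at 5.31 m → arm 3.53 m, τ = 272.4 × 3.53 = 961.6 N·m clockwise.
Load: 26.5 × 9.8 = 259.7 N down at 3.08 m → arm 1.3 m, τ = 259.7 × 1.3 = 337.6 N·m clockwise.
Net moment of known loads = 1299 N·m clockwise.
An unknown mass m at 0.67 m has arm 1.11 m; its moment is m·g·1.11 counterclockwise.
Setting net torque to zero: m × 9.8 × 1.11 = 1299 → m = 1299 / (9.8 × 1.11) = 119 kg.

m ≈ 119 kg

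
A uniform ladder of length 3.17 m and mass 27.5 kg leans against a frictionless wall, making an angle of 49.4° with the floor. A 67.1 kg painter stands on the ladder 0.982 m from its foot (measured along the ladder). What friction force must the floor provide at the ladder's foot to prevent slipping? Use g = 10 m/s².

f ≈ 296 N

Sum moments about the foot of the ladder (the floor normal and friction both act there and drop out).
Ladder weight 27.5×10 = 275 N acts at 1.585 m along the ladder; its horizontal arm is 1.585·cos49.4° = 1.031 m → τ = 283.5 N·m clockwise.
Painter: 67.1×10 = 671 N at 0.982 m → arm 0.6391 m → τ = 428.8 N·m clockwise.
Wall normal N acts horizontally at the top; its moment arm is the height L sinθ = 3.17·sin49.4° = 2.407 m, counterclockwise.
Balancing moments: N × 2.407 = 712.3, giving N = 296 N.
ΣFx = 0: friction at the foot balances the wall's push, so f = N_wall = 296 N.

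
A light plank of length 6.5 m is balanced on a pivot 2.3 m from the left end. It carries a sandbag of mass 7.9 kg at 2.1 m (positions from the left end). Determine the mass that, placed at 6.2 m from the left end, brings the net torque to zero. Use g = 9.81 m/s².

m ≈ 0.405 kg

Taking torques about the pivot (at 2.3 m from the left end):
Sandbag: 7.9 × 9.81 = 77.5 N down at 2.1 m → arm 0.2 m, τ = 77.5 × 0.2 = 15.5 N·m counterclockwise.
Net moment of known loads = 15.5 N·m counterclockwise.
An unknown mass m at 6.2 m has arm 3.9 m; its moment is m·g·3.9 clockwise.
Στ = 0 ⇒ m × 9.81 × 3.9 = 15.5 ⇒ m = 15.5 / (9.81 × 3.9) = 0.405 kg.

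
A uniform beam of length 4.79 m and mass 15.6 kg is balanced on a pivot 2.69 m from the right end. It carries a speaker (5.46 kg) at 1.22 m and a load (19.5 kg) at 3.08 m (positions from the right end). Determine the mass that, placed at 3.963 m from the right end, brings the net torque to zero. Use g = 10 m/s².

m ≈ 3.95 kg

About the pivot (at 2.69 m from the right end):
Beam weight: 15.6 × 10 = 156 N down at 2.395 m → arm 0.295 m, τ = 156 × 0.295 = 46.02 N·m clockwise.
Speaker: 5.46 × 10 = 54.6 N down at 1.22 m → arm 1.47 m, τ = 54.6 × 1.47 = 80.26 N·m clockwise.
Load: 19.5 × 10 = 195 N down at 3.08 m → arm 0.39 m, τ = 195 × 0.39 = 76.05 N·m counterclockwise.
Net moment of known loads = 50.23 N·m clockwise.
An unknown mass m at 3.963 m has arm 1.273 m; its moment is m·g·1.273 counterclockwise.
For rotational equilibrium, m × 10 × 1.273 = 50.23, so m = 50.23 / (10 × 1.273) = 3.95 kg.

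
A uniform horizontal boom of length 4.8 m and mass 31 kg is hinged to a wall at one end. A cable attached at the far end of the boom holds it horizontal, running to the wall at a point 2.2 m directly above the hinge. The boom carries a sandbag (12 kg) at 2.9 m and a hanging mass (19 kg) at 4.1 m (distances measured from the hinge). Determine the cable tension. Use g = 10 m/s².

Taking torques about the hinge:
Beam weight: 31 × 10 = 310 N down at 2.4 m → arm 2.4 m, τ = 310 × 2.4 = 744 N·m clockwise.
Sandbag: 12 × 10 = 120 N down at 2.9 m → arm 2.9 m, τ = 120 × 2.9 = 348 N·m clockwise.
Hanging mass: 19 × 10 = 190 N down at 4.1 m → arm 4.1 m, τ = 190 × 4.1 = 779 N·m clockwise.
Total clockwise load moment = 1871 N·m.
The cable tension T acts at 4.8 m; only its component perpendicular to the boom, T sinθ, produces torque. sinθ = h/√(h²+d²) = 2.2/√(2.2²+4.8²) = 0.4167.
Στ = 0 ⇒ T × 4.8 × 0.4167 = 1871 ⇒ T = 1871 / 2 = 936 N.

T ≈ 936 N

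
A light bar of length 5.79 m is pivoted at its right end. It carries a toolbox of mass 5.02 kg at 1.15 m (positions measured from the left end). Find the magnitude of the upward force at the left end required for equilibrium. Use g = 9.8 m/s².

F ≈ 39.4 N

About the right end:
Toolbox: 5.02 × 9.8 = 49.2 N down at 1.15 m → arm 4.64 m, τ = 49.2 × 4.64 = 228.3 N·m counterclockwise.
Net moment of the loads = 228.3 N·m counterclockwise.
The upward force F acts at the left end, arm 5.79 m, giving F × 5.79 clockwise.
Στ = 0 ⇒ F × 5.79 = 228.3 ⇒ F = 228.3 / 5.79 = 39.4 N.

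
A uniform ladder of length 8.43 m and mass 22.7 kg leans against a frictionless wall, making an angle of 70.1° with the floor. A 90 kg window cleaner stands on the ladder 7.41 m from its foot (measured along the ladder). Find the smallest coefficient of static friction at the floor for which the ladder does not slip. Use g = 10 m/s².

Sum moments about the foot of the ladder (the floor normal and friction both act there and drop out).
Ladder weight 22.7×10 = 227 N acts at 4.215 m along the ladder; its horizontal arm is 4.215·cos70.1° = 1.435 m → τ = 325.7 N·m clockwise.
Window cleaner: 90×10 = 900 N at 7.41 m → arm 2.522 m → τ = 2270 N·m clockwise.
Wall normal N acts horizontally at the top; its moment arm is the height L sinθ = 8.43·sin70.1° = 7.927 m, counterclockwise.
For rotational equilibrium, N × 7.927 = 2596, so N = 327.5 N.
ΣFx = 0 ⇒ f = N_wall = 327.5 N. ΣFy = 0 ⇒ N_floor = 1127 N.
μ_min = f / N_floor = 327.5 / 1127 = 0.291.

μ_min ≈ 0.291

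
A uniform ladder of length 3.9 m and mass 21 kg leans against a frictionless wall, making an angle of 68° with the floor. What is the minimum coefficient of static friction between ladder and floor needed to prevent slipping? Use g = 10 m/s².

μ_min ≈ 0.202

About the foot of the ladder:
Ladder weight 21×10 = 210 N acts at 1.95 m along the ladder; its horizontal arm is 1.95·cos68° = 0.7305 m → τ = 153.4 N·m clockwise.
Wall normal N acts horizontally at the top; its moment arm is the height L sinθ = 3.9·sin68° = 3.616 m, counterclockwise.
Στ = 0 ⇒ N × 3.616 = 153.4 ⇒ N = 42.42 N.
ΣFx = 0 ⇒ f = N_wall = 42.42 N. ΣFy = 0 ⇒ N_floor = 210 N.
μ_min = f / N_floor = 42.42 / 210 = 0.202.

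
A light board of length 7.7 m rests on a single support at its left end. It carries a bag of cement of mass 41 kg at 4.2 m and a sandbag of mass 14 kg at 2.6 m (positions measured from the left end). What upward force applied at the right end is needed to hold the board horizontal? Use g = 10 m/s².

F ≈ 271 N

Sum moments about the left end (the unknown pivot reaction has zero arm there).
Bag of cement: 41 × 10 = 410 N down at 4.2 m → arm 4.2 m, τ = 410 × 4.2 = 1722 N·m clockwise.
Sandbag: 14 × 10 = 140 N down at 2.6 m → arm 2.6 m, τ = 140 × 2.6 = 364 N·m clockwise.
Net moment of the loads = 2086 N·m clockwise.
The upward force F acts at the right end, arm 7.7 m, giving F × 7.7 counterclockwise.
Setting net torque to zero: F × 7.7 = 2086 → F = 2086 / 7.7 = 271 N.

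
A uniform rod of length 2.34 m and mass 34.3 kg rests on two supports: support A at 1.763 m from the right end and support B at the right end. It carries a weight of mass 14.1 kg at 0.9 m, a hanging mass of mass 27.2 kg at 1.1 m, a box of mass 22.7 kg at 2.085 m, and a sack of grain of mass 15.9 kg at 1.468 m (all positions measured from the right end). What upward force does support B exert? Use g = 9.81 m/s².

Taking torques about support A:
Beam weight: 34.3 × 9.81 = 336.5 N down at 1.17 m → arm 0.593 m, τ = 336.5 × 0.593 = 199.5 N·m clockwise.
Weight: 14.1 × 9.81 = 138.3 N down at 0.9 m → arm 0.863 m, τ = 138.3 × 0.863 = 119.4 N·m clockwise.
Hanging mass: 27.2 × 9.81 = 266.8 N down at 1.1 m → arm 0.663 m, τ = 266.8 × 0.663 = 176.9 N·m clockwise.
Box: 22.7 × 9.81 = 222.7 N down at 2.085 m → arm 0.322 m, τ = 222.7 × 0.322 = 71.71 N·m counterclockwise.
Sack of grain: 15.9 × 9.81 = 156 N down at 1.468 m → arm 0.295 m, τ = 156 × 0.295 = 46.02 N·m clockwise.
Net load moment about support A = 470.1 N·m clockwise.
Reaction R at support B is upward at 0 m, arm 1.763 m → moment R × 1.763 counterclockwise.
For rotational equilibrium, R × 1.763 = 470.1, so R = 267 N.

R_B ≈ 267 N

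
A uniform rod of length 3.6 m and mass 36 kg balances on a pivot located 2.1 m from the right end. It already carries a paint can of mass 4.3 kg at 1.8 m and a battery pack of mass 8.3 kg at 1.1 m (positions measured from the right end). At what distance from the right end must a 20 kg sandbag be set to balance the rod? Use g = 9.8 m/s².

x ≈ 3.12 m from the right end

About the pivot (at 2.1 m from the right end):
Beam weight: 36 × 9.8 = 352.8 N down at 1.8 m → arm 0.3 m, τ = 352.8 × 0.3 = 105.8 N·m clockwise.
Paint can: 4.3 × 9.8 = 42.14 N down at 1.8 m → arm 0.3 m, τ = 42.14 × 0.3 = 12.64 N·m clockwise.
Battery pack: 8.3 × 9.8 = 81.34 N down at 1.1 m → arm 1 m, τ = 81.34 × 1 = 81.34 N·m clockwise.
Net moment of existing loads = 199.8 N·m clockwise.
The sandbag weighs 20 × 9.8 = 196 N and must supply an equal counterclockwise moment, so its lever arm about the pivot is 199.8 / 196 = 1.02 m.
That puts it at 2.1 + 1.02 = 3.12 m from the right end.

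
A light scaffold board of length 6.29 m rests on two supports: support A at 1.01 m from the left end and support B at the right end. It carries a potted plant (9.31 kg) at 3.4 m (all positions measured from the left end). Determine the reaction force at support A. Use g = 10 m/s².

Sum moments about support B (its reaction then has zero moment arm).
Potted plant: 9.31 × 10 = 93.1 N down at 3.4 m → arm 2.89 m, τ = 93.1 × 2.89 = 269.1 N·m counterclockwise.
Net load moment about support B = 269.1 N·m counterclockwise.
Reaction R at support A is upward at 1.01 m, arm 5.28 m → moment R × 5.28 clockwise.
For rotational equilibrium, R × 5.28 = 269.1, so R = 51 N.

R_A ≈ 51 N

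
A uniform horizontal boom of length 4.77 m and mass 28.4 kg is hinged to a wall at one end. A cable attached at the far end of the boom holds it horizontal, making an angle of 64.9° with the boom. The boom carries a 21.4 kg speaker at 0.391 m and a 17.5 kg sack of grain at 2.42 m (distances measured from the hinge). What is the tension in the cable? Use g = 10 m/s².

T ≈ 274 N

About the hinge:
Beam weight: 28.4 × 10 = 284 N down at 2.385 m → arm 2.385 m, τ = 284 × 2.385 = 677.3 N·m clockwise.
Speaker: 21.4 × 10 = 214 N down at 0.391 m → arm 0.391 m, τ = 214 × 0.391 = 83.67 N·m clockwise.
Sack of grain: 17.5 × 10 = 175 N down at 2.42 m → arm 2.42 m, τ = 175 × 2.42 = 423.5 N·m clockwise.
Total clockwise load moment = 1184 N·m.
The cable tension T acts at 4.77 m; only its component perpendicular to the boom, T sinθ, produces torque. sin 64.9° = 0.9056.
For rotational equilibrium, T × 4.77 × 0.9056 = 1184, so T = 1184 / 4.32 = 274 N.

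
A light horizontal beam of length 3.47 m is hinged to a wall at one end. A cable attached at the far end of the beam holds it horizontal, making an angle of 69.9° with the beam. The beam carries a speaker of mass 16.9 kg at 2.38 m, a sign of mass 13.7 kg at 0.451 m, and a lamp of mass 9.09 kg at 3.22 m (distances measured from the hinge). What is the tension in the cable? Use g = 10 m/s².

T ≈ 232 N

About the hinge:
Speaker: 16.9 × 10 = 169 N down at 2.38 m → arm 2.38 m, τ = 169 × 2.38 = 402.2 N·m clockwise.
Sign: 13.7 × 10 = 137 N down at 0.451 m → arm 0.451 m, τ = 137 × 0.451 = 61.79 N·m clockwise.
Lamp: 9.09 × 10 = 90.9 N down at 3.22 m → arm 3.22 m, τ = 90.9 × 3.22 = 292.7 N·m clockwise.
Total clockwise load moment = 756.7 N·m.
The cable tension T acts at 3.47 m; only its component perpendicular to the beam, T sinθ, produces torque. sin 69.9° = 0.9391.
Στ = 0 ⇒ T × 3.47 × 0.9391 = 756.7 ⇒ T = 756.7 / 3.259 = 232 N.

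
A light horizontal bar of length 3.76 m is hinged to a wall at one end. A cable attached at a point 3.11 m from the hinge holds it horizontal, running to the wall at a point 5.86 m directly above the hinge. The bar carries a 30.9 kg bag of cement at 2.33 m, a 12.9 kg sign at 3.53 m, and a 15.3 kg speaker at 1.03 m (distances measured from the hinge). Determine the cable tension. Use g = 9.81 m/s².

T ≈ 476 N

Take moments about the hinge.
Bag of cement: 30.9 × 9.81 = 303.1 N down at 2.33 m → arm 2.33 m, τ = 303.1 × 2.33 = 706.2 N·m clockwise.
Sign: 12.9 × 9.81 = 126.5 N down at 3.53 m → arm 3.53 m, τ = 126.5 × 3.53 = 446.5 N·m clockwise.
Speaker: 15.3 × 9.81 = 150.1 N down at 1.03 m → arm 1.03 m, τ = 150.1 × 1.03 = 154.6 N·m clockwise.
Total clockwise load moment = 1307 N·m.
The cable tension T acts at 3.11 m; only its component perpendicular to the bar, T sinθ, produces torque. sinθ = h/√(h²+d²) = 5.86/√(5.86²+3.11²) = 0.8833.
For rotational equilibrium, T × 3.11 × 0.8833 = 1307, so T = 1307 / 2.747 = 476 N.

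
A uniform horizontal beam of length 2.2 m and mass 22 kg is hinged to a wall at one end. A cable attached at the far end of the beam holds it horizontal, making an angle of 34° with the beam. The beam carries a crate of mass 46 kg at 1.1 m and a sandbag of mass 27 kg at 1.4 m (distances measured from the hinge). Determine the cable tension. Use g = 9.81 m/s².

Sum moments about the hinge (the unknown hinge reaction has zero arm there).
Beam weight: 22 × 9.81 = 215.8 N down at 1.1 m → arm 1.1 m, τ = 215.8 × 1.1 = 237.4 N·m clockwise.
Crate: 46 × 9.81 = 451.3 N down at 1.1 m → arm 1.1 m, τ = 451.3 × 1.1 = 496.4 N·m clockwise.
Sandbag: 27 × 9.81 = 264.9 N down at 1.4 m → arm 1.4 m, τ = 264.9 × 1.4 = 370.9 N·m clockwise.
Total clockwise load moment = 1105 N·m.
The cable tension T acts at 2.2 m; only its component perpendicular to the beam, T sinθ, produces torque. sin 34° = 0.5592.
Στ = 0 ⇒ T × 2.2 × 0.5592 = 1105 ⇒ T = 1105 / 1.23 = 898 N.

T ≈ 898 N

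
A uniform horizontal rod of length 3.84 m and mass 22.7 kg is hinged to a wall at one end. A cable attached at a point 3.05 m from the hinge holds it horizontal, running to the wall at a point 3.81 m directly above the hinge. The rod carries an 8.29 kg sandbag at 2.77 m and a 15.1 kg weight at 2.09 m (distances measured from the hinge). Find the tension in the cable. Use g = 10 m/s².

T ≈ 412 N

Sum moments about the hinge (the unknown hinge reaction has zero arm there).
Beam weight: 22.7 × 10 = 227 N down at 1.92 m → arm 1.92 m, τ = 227 × 1.92 = 435.8 N·m clockwise.
Sandbag: 8.29 × 10 = 82.9 N down at 2.77 m → arm 2.77 m, τ = 82.9 × 2.77 = 229.6 N·m clockwise.
Weight: 15.1 × 10 = 151 N down at 2.09 m → arm 2.09 m, τ = 151 × 2.09 = 315.6 N·m clockwise.
Total clockwise load moment = 981 N·m.
The cable tension T acts at 3.05 m; only its component perpendicular to the rod, T sinθ, produces torque. sinθ = h/√(h²+d²) = 3.81/√(3.81²+3.05²) = 0.7807.
Setting net torque to zero: T × 3.05 × 0.7807 = 981 → T = 981 / 2.381 = 412 N.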